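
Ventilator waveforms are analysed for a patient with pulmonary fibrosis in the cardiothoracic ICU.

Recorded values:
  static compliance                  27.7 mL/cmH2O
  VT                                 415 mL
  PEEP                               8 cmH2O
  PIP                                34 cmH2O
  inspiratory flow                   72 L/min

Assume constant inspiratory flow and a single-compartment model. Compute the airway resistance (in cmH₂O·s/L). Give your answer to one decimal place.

9.2

Flow: 72 L/min ÷ 60 = 1.2 L/s.
Equation of motion (constant flow): PIP = Vt/C + R·V̇ + PEEP.
R·V̇ = PIP − Vt/C − PEEP = 34 − 415/27.7 − 8 = 34 − 14.982 − 8 = 11.018 cmH2O.
R = 11.018 / 1.2 = 9.182 cmH2O·s/L.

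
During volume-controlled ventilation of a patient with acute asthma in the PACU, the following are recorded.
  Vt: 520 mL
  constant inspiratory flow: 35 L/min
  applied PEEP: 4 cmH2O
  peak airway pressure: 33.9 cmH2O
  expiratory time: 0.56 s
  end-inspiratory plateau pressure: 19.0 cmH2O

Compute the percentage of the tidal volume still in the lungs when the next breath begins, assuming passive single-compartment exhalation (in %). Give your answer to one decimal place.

53.1

Flow: 35 L/min ÷ 60 = 0.5833 L/s.
R = (PIP − Pplat)/V̇ = (33.9 − 19.0) / 0.5833 = 14.9/0.5833 = 25.544 cmH2O·s/L.
C = Vt/(Pplat − PEEP) = 520.0 / (19.0 − 4) = 520.0/15.0 = 34.667 mL/cmH2O.
τ = R × C = 25.544 × 0.03467 L/cmH2O = 0.8856 s.
Fraction remaining at end-expiration = e^(−Te/τ) = e^(−0.56/0.8856) = 0.5313 → 53.13%.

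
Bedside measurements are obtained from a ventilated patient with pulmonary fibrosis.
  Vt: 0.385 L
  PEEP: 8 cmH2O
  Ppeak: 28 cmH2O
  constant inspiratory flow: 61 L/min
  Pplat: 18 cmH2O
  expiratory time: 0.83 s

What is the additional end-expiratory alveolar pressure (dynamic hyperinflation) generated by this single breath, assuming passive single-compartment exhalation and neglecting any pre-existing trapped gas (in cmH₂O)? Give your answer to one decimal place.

Flow: 61 L/min ÷ 60 = 1.0167 L/s.
R = (PIP − Pplat)/V̇ = (28 − 18) / 1.0167 = 10.0/1.0167 = 9.836 cmH2O·s/L.
C = Vt/(Pplat − PEEP) = 385.0 / (18 − 8) = 385.0/10.0 = 38.5 mL/cmH2O.
τ = R × C = 9.836 × 0.0385 L/cmH2O = 0.3787 s.
Fraction remaining = e^(−Te/τ) = e^(−0.83/0.3787) = 0.1117; trapped volume = 385.0 × 0.1117 = 43.005 mL.
Additional alveolar pressure from trapping ≈ V_trapped / C = 43.005 / 38.5 = 1.117 cmH2O.

1.1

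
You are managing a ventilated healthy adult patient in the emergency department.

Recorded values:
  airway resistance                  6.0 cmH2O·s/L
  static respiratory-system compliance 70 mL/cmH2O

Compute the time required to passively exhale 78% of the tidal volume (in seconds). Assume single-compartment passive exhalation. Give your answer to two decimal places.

0.64

τ = R × C = 6.0 × 70 mL/cmH2O = 6.0 × 0.070 L/cmH2O = 0.42 s.
Exhaled fraction f = 1 − e^(−t/τ) → t = −τ·ln(1 − f) = −0.42·ln(0.22) = 0.6359 s.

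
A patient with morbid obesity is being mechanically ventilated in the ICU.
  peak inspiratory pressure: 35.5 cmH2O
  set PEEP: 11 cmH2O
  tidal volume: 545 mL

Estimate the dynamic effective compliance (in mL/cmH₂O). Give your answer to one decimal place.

Dynamic compliance = Vt / (PIP − PEEP) = 545 / (35.5 − 11) = 545 / 24.5 = 22.245 mL/cmH2O.

22.2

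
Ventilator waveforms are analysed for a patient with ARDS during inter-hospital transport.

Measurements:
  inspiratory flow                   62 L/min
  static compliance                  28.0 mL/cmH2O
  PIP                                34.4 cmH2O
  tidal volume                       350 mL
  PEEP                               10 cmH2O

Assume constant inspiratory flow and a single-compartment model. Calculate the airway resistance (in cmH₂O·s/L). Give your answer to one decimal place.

11.5

Flow: 62 L/min ÷ 60 = 1.0333 L/s.
Equation of motion (constant flow): PIP = Vt/C + R·V̇ + PEEP.
R·V̇ = PIP − Vt/C − PEEP = 34.4 − 350/28.0 − 10 = 34.4 − 12.5 − 10 = 11.9 cmH2O.
R = 11.9 / 1.0333 = 11.517 cmH2O·s/L.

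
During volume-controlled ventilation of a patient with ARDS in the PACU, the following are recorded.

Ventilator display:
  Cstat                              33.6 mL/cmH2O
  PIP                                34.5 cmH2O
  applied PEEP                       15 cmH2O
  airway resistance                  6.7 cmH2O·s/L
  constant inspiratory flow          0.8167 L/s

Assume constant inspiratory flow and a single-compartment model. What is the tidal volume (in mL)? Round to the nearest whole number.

471

Equation of motion (constant flow): PIP = Vt/C + R·V̇ + PEEP.
Vt/C = PIP − R·V̇ − PEEP = 34.5 − 5.472 − 15 = 14.028 cmH2O.
Vt = C × 14.028 = 33.6 × 14.028 = 471.34 mL.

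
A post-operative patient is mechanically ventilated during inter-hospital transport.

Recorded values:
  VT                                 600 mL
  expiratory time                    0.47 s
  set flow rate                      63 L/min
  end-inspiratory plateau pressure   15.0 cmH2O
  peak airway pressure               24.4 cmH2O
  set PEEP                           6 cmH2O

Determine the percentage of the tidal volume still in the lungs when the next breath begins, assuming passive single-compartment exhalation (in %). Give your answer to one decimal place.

45.5

Flow: 63 L/min ÷ 60 = 1.05 L/s.
R = (PIP − Pplat)/V̇ = (24.4 − 15.0) / 1.05 = 9.4/1.05 = 8.952 cmH2O·s/L.
C = Vt/(Pplat − PEEP) = 600.0 / (15.0 − 6) = 600.0/9.0 = 66.667 mL/cmH2O.
τ = R × C = 8.952 × 0.06667 L/cmH2O = 0.5968 s.
Fraction remaining at end-expiration = e^(−Te/τ) = e^(−0.47/0.5968) = 0.455 → 45.5%.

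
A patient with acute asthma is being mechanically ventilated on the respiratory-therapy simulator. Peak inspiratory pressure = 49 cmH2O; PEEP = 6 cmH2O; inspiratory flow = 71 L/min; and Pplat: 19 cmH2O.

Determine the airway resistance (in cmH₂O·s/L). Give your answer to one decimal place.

25.4

Flow: 71 L/min ÷ 60 = 1.1833 L/s.
Raw = (PIP − Pplat) / flow = (49 − 19) / 1.1833 = 30.0 / 1.1833 = 25.353 cmH2O·s/L.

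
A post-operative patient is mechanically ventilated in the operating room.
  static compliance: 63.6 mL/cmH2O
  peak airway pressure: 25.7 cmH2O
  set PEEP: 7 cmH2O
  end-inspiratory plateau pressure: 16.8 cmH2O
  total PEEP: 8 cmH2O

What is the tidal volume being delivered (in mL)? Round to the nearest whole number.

End-expiratory occlusion gives total PEEP = 8 cmH2O (intrinsic PEEP = 8 − 7 = 1). Use total PEEP for the elastic gradient.
Vt = Cstat × (Pplat − PEEPtotal) = 63.6 × (16.8 − 8) = 63.6 × 8.8 = 559.68 mL.

560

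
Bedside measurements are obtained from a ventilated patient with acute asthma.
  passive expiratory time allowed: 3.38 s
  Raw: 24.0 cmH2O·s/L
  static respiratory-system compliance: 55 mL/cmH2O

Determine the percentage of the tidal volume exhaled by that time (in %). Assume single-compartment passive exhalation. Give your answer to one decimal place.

τ = R × C = 24.0 × 55 mL/cmH2O = 24.0 × 0.055 L/cmH2O = 1.32 s.
Passive exhalation: V(t)/V₀ = e^(−t/τ) = e^(−3.38/1.32) = 0.07726.
Fraction exhaled = 1 − 0.07726 = 0.9227 → 92.27%.

92.3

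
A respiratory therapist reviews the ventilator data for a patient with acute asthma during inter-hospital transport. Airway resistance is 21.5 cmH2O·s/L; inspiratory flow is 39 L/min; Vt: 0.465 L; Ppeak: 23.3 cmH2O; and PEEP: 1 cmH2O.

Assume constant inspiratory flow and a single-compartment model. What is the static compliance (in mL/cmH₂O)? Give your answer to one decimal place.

Flow: 39 L/min ÷ 60 = 0.65 L/s.
Equation of motion (constant flow): PIP = Vt/C + R·V̇ + PEEP.
Vt/C = PIP − R·V̇ − PEEP = 23.3 − 21.5×0.65 − 1 = 23.3 − 13.975 − 1 = 8.325 cmH2O.
C = Vt / 8.325 = 465 / 8.325 = 55.856 mL/cmH2O.

55.9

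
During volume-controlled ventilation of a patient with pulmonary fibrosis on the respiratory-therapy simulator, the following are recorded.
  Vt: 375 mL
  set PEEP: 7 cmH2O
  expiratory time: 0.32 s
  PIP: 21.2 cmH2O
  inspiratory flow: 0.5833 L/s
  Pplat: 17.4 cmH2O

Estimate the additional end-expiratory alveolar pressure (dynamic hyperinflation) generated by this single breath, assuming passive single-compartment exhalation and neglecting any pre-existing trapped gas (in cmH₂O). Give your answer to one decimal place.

R = (PIP − Pplat)/V̇ = (21.2 − 17.4) / 0.5833 = 3.8/0.5833 = 6.515 cmH2O·s/L.
C = Vt/(Pplat − PEEP) = 375.0 / (17.4 − 7) = 375.0/10.4 = 36.058 mL/cmH2O.
τ = R × C = 6.515 × 0.03606 L/cmH2O = 0.2349 s.
Fraction remaining = e^(−Te/τ) = e^(−0.32/0.2349) = 0.2561; trapped volume = 375.0 × 0.2561 = 96.038 mL.
Additional alveolar pressure from trapping ≈ V_trapped / C = 96.038 / 36.058 = 2.663 cmH2O.

2.7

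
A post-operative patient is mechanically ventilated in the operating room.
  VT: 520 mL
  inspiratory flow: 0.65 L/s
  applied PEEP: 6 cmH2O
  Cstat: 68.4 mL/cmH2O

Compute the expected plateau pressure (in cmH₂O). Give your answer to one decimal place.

13.6

Pplat = PEEP + Vt / Cstat = 6 + 520 / 68.4 = 6 + 7.602 = 13.602 cmH2O.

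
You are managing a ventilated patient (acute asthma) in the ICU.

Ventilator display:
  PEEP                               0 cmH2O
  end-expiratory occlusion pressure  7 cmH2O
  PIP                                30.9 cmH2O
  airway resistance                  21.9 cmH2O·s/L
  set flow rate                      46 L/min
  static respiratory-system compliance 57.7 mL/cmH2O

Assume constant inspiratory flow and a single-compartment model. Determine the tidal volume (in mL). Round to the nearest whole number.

410

Flow: 46 L/min ÷ 60 = 0.7667 L/s.
Total PEEP = 7 cmH2O (set 0 + intrinsic 7); this is the baseline alveolar pressure.
Equation of motion (constant flow): PIP = Vt/C + R·V̇ + PEEP.
Vt/C = PIP − R·V̇ − PEEP = 30.9 − 16.791 − 7 = 7.109 cmH2O.
Vt = C × 7.109 = 57.7 × 7.109 = 410.19 mL.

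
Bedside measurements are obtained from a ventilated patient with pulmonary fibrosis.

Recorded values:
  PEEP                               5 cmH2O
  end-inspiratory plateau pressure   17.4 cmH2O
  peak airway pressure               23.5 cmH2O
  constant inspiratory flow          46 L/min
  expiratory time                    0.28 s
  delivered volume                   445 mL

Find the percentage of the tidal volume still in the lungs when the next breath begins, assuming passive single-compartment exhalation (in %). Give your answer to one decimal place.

Flow: 46 L/min ÷ 60 = 0.7667 L/s.
R = (PIP − Pplat)/V̇ = (23.5 − 17.4) / 0.7667 = 6.1/0.7667 = 7.956 cmH2O·s/L.
C = Vt/(Pplat − PEEP) = 445.0 / (17.4 − 5) = 445.0/12.4 = 35.887 mL/cmH2O.
τ = R × C = 7.956 × 0.03589 L/cmH2O = 0.2855 s.
Fraction remaining at end-expiration = e^(−Te/τ) = e^(−0.28/0.2855) = 0.375 → 37.5%.

37.5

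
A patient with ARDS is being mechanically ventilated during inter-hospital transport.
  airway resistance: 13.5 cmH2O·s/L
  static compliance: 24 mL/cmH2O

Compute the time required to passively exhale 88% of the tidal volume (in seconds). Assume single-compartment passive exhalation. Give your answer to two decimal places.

τ = R × C = 13.5 × 24 mL/cmH2O = 13.5 × 0.024 L/cmH2O = 0.324 s.
Exhaled fraction f = 1 − e^(−t/τ) → t = −τ·ln(1 − f) = −0.324·ln(0.12) = 0.687 s.

0.69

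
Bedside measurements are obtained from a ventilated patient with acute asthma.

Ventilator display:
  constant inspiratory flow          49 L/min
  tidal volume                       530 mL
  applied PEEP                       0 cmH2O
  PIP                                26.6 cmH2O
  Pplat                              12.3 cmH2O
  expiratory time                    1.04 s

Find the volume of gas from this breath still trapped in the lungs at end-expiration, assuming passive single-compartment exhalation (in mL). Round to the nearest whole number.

Flow: 49 L/min ÷ 60 = 0.8167 L/s.
R = (PIP − Pplat)/V̇ = (26.6 − 12.3) / 0.8167 = 14.3/0.8167 = 17.509 cmH2O·s/L.
C = Vt/(Pplat − PEEP) = 530.0 / (12.3 − 0) = 530.0/12.3 = 43.089 mL/cmH2O.
τ = R × C = 17.509 × 0.04309 L/cmH2O = 0.7545 s.
Fraction remaining = e^(−Te/τ) = e^(−1.04/0.7545) = 0.252.
Trapped volume = 530.0 × 0.252 = 133.56 mL.

134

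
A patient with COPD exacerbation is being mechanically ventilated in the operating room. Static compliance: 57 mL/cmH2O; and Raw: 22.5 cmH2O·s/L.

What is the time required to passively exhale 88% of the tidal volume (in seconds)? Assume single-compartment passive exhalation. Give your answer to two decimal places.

τ = R × C = 22.5 × 57 mL/cmH2O = 22.5 × 0.057 L/cmH2O = 1.283 s.
Exhaled fraction f = 1 − e^(−t/τ) → t = −τ·ln(1 − f) = −1.283·ln(0.12) = 2.72 s.

2.72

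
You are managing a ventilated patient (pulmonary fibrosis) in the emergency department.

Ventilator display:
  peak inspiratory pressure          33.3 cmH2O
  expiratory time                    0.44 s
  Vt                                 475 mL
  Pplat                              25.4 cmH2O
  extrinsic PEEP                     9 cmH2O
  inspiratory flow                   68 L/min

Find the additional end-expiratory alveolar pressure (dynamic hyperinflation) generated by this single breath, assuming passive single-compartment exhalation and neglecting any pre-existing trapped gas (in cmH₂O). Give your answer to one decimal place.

Flow: 68 L/min ÷ 60 = 1.1333 L/s.
R = (PIP − Pplat)/V̇ = (33.3 − 25.4) / 1.1333 = 7.9/1.1333 = 6.971 cmH2O·s/L.
C = Vt/(Pplat − PEEP) = 475.0 / (25.4 − 9) = 475.0/16.4 = 28.963 mL/cmH2O.
τ = R × C = 6.971 × 0.02896 L/cmH2O = 0.2019 s.
Fraction remaining = e^(−Te/τ) = e^(−0.44/0.2019) = 0.1131; trapped volume = 475.0 × 0.1131 = 53.723 mL.
Additional alveolar pressure from trapping ≈ V_trapped / C = 53.723 / 28.963 = 1.855 cmH2O.

1.9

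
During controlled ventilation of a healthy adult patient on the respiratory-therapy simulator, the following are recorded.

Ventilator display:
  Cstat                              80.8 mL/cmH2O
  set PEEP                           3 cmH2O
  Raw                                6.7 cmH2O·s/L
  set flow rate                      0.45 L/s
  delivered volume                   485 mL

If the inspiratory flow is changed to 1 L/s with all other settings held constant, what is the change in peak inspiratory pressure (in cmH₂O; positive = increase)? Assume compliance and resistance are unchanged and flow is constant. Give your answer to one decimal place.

PIP = Vt/C + R·V̇ + PEEP (constant-flow equation of motion).
Only the resistive term changes: ΔPIP = R × ΔV̇ = 6.7 × (1 − 0.45) = 6.7 × 0.55 = 3.685 cmH2O.

3.7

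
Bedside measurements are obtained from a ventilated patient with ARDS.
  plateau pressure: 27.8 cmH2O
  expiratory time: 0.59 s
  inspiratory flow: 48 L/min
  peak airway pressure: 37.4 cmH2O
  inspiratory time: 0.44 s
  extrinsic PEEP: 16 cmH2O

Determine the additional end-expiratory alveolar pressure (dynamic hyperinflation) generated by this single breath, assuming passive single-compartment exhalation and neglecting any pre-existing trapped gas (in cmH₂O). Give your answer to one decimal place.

Flow: 48 L/min ÷ 60 = 0.8 L/s.
Vt = flow × Ti = 0.8 L/s × 0.44 s × 1000 mL/L = 352.0 mL.
R = (PIP − Pplat)/V̇ = (37.4 − 27.8) / 0.8 = 9.6/0.8 = 12.0 cmH2O·s/L.
C = Vt/(Pplat − PEEP) = 352.0 / (27.8 − 16) = 352.0/11.8 = 29.831 mL/cmH2O.
τ = R × C = 12.0 × 0.02983 L/cmH2O = 0.358 s.
Fraction remaining = e^(−Te/τ) = e^(−0.59/0.358) = 0.1924; trapped volume = 352.0 × 0.1924 = 67.725 mL.
Additional alveolar pressure from trapping ≈ V_trapped / C = 67.725 / 29.831 = 2.27 cmH2O.

2.3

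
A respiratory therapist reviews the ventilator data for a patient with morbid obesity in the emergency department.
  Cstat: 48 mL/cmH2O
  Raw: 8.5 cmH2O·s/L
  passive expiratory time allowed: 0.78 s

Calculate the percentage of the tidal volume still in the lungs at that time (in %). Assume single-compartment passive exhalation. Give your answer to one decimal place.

14.8

τ = R × C = 8.5 × 48 mL/cmH2O = 8.5 × 0.048 L/cmH2O = 0.408 s.
Passive exhalation: V(t)/V₀ = e^(−t/τ) = e^(−0.78/0.408) = 0.1478.
Fraction remaining = 0.1478 → 14.78%.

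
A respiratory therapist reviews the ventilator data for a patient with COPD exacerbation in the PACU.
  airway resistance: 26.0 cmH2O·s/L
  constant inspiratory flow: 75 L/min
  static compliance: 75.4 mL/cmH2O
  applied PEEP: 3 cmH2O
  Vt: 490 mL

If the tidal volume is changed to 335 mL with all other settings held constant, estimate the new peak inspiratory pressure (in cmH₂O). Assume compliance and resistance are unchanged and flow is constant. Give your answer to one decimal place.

39.9

Flow: 75 L/min ÷ 60 = 1.25 L/s.
PIP = Vt/C + R·V̇ + PEEP (constant-flow equation of motion).
Only the elastic term changes: ΔPIP = ΔVt / C = (335 − 490) / 75.4 = -2.056 cmH2O.
Original PIP = 490/75.4 + 26.0×1.25 + 3 = 41.999 cmH2O; new PIP = 41.999 + (-2.056) = 39.943 cmH2O.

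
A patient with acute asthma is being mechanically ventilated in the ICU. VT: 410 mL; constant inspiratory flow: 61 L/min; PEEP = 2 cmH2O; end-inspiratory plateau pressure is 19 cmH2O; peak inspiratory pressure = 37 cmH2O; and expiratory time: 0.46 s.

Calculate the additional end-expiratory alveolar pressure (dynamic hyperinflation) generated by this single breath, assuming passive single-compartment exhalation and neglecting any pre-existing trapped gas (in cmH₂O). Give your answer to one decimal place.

5.8

Flow: 61 L/min ÷ 60 = 1.0167 L/s.
R = (PIP − Pplat)/V̇ = (37 − 19) / 1.0167 = 18.0/1.0167 = 17.704 cmH2O·s/L.
C = Vt/(Pplat − PEEP) = 410.0 / (19 − 2) = 410.0/17.0 = 24.118 mL/cmH2O.
τ = R × C = 17.704 × 0.02412 L/cmH2O = 0.427 s.
Fraction remaining = e^(−Te/τ) = e^(−0.46/0.427) = 0.3405; trapped volume = 410.0 × 0.3405 = 139.61 mL.
Additional alveolar pressure from trapping ≈ V_trapped / C = 139.61 / 24.118 = 5.789 cmH2O.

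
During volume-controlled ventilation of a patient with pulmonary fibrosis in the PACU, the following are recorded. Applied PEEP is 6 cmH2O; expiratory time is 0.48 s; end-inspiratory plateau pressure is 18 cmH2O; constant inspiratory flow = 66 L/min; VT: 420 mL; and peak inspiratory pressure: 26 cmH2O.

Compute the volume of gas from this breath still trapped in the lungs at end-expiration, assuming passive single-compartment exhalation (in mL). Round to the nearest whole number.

Flow: 66 L/min ÷ 60 = 1.1 L/s.
R = (PIP − Pplat)/V̇ = (26 − 18) / 1.1 = 8.0/1.1 = 7.273 cmH2O·s/L.
C = Vt/(Pplat − PEEP) = 420.0 / (18 − 6) = 420.0/12.0 = 35.0 mL/cmH2O.
τ = R × C = 7.273 × 0.035 L/cmH2O = 0.2546 s.
Fraction remaining = e^(−Te/τ) = e^(−0.48/0.2546) = 0.1518.
Trapped volume = 420.0 × 0.1518 = 63.756 mL.

64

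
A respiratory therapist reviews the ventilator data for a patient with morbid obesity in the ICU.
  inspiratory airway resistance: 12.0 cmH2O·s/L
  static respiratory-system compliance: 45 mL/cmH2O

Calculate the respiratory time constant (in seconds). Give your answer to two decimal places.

τ = R × C = 12.0 × 45 mL/cmH2O = 12.0 × 0.045 L/cmH2O = 0.54 s.

0.54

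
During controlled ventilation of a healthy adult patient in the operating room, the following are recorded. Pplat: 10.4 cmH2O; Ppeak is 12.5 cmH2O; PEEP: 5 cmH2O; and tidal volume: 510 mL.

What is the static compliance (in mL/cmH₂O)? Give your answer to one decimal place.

94.4

Cstat = Vt / (Pplat − PEEP) = 510 / (10.4 − 5) = 510 / 5.4 = 94.444 mL/cmH2O.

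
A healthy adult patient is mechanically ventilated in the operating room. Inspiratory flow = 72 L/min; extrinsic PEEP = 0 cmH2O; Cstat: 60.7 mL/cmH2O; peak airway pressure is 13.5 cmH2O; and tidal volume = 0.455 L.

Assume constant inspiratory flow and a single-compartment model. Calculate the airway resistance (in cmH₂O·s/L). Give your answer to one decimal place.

Flow: 72 L/min ÷ 60 = 1.2 L/s.
Equation of motion (constant flow): PIP = Vt/C + R·V̇ + PEEP.
R·V̇ = PIP − Vt/C − PEEP = 13.5 − 455/60.7 − 0 = 13.5 − 7.496 − 0 = 6.004 cmH2O.
R = 6.004 / 1.2 = 5.003 cmH2O·s/L.

5.0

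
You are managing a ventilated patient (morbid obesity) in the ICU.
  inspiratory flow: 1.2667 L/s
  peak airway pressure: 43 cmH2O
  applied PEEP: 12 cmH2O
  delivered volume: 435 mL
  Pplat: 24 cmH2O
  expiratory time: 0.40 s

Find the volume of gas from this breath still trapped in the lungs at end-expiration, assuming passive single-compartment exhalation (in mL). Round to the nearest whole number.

R = (PIP − Pplat)/V̇ = (43 − 24) / 1.2667 = 19.0/1.2667 = 15.0 cmH2O·s/L.
C = Vt/(Pplat − PEEP) = 435.0 / (24 − 12) = 435.0/12.0 = 36.25 mL/cmH2O.
τ = R × C = 15.0 × 0.03625 L/cmH2O = 0.5438 s.
Fraction remaining = e^(−Te/τ) = e^(−0.40/0.5438) = 0.4792.
Trapped volume = 435.0 × 0.4792 = 208.45 mL.

208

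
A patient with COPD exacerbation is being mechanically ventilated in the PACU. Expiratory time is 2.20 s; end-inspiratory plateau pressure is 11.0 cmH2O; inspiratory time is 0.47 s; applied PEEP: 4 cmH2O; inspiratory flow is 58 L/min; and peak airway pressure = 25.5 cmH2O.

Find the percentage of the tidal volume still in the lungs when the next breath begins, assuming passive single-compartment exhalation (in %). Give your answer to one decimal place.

Flow: 58 L/min ÷ 60 = 0.9667 L/s.
Vt = flow × Ti = 0.9667 L/s × 0.47 s × 1000 mL/L = 454.35 mL.
R = (PIP − Pplat)/V̇ = (25.5 − 11.0) / 0.9667 = 14.5/0.9667 = 14.999 cmH2O·s/L.
C = Vt/(Pplat − PEEP) = 454.35 / (11.0 − 4) = 454.35/7.0 = 64.907 mL/cmH2O.
τ = R × C = 14.999 × 0.06491 L/cmH2O = 0.9736 s.
Fraction remaining at end-expiration = e^(−Te/τ) = e^(−2.20/0.9736) = 0.1044 → 10.44%.

10.4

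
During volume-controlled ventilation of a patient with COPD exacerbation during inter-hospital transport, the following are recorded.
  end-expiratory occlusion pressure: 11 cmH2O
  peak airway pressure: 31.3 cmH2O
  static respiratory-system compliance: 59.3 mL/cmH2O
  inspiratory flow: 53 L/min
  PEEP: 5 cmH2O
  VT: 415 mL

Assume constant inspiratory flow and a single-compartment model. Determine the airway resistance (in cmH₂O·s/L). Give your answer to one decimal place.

Flow: 53 L/min ÷ 60 = 0.8833 L/s.
Total PEEP = 11 cmH2O (set 5 + intrinsic 6); this is the baseline alveolar pressure.
Equation of motion (constant flow): PIP = Vt/C + R·V̇ + PEEP.
R·V̇ = PIP − Vt/C − PEEP = 31.3 − 415/59.3 − 11 = 31.3 − 6.998 − 11 = 13.302 cmH2O.
R = 13.302 / 0.8833 = 15.059 cmH2O·s/L.

15.1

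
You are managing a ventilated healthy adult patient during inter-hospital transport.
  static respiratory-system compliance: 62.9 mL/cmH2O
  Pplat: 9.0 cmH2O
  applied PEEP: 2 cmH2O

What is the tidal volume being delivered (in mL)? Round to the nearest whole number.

Vt = Cstat × (Pplat − PEEP) = 62.9 × (9.0 − 2) = 62.9 × 7.0 = 440.3 mL.

440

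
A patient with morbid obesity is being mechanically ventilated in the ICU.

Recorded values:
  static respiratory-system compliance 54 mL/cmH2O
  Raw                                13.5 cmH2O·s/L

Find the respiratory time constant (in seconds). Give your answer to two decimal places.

τ = R × C = 13.5 × 54 mL/cmH2O = 13.5 × 0.054 L/cmH2O = 0.729 s.

0.73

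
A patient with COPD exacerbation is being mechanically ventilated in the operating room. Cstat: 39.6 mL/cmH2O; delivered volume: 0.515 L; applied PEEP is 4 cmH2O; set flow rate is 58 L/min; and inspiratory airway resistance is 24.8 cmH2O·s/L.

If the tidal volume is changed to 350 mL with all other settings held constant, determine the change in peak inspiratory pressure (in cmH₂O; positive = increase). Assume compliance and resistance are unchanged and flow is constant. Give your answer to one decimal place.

PIP = Vt/C + R·V̇ + PEEP (constant-flow equation of motion).
Only the elastic term changes: ΔPIP = ΔVt / C = (350 − 515) / 39.6 = -4.167 cmH2O.

-4.2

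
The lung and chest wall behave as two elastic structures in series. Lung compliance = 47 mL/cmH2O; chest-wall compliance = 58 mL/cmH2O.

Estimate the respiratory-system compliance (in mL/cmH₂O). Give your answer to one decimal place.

Lung and chest wall are elastances in series: 1/Crs = 1/CL + 1/Ccw.
1/Crs = 1/47 + 1/58 = 0.03852.
Crs = 25.961 mL/cmH2O.

26.0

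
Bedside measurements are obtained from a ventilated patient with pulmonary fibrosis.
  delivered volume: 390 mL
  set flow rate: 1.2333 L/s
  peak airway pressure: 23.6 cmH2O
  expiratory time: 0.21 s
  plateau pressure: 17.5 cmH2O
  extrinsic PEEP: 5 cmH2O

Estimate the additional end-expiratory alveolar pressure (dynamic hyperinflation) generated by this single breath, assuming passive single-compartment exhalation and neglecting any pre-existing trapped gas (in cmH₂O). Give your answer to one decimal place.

R = (PIP − Pplat)/V̇ = (23.6 − 17.5) / 1.2333 = 6.1/1.2333 = 4.946 cmH2O·s/L.
C = Vt/(Pplat − PEEP) = 390.0 / (17.5 − 5) = 390.0/12.5 = 31.2 mL/cmH2O.
τ = R × C = 4.946 × 0.0312 L/cmH2O = 0.1543 s.
Fraction remaining = e^(−Te/τ) = e^(−0.21/0.1543) = 0.2564; trapped volume = 390.0 × 0.2564 = 99.996 mL.
Additional alveolar pressure from trapping ≈ V_trapped / C = 99.996 / 31.2 = 3.205 cmH2O.

3.2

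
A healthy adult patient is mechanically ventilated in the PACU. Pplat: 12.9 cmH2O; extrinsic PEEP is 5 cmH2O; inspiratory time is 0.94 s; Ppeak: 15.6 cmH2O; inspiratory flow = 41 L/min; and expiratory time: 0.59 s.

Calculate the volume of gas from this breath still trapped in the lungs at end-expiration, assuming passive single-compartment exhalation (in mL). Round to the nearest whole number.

Flow: 41 L/min ÷ 60 = 0.6833 L/s.
Vt = flow × Ti = 0.6833 L/s × 0.94 s × 1000 mL/L = 642.3 mL.
R = (PIP − Pplat)/V̇ = (15.6 − 12.9) / 0.6833 = 2.7/0.6833 = 3.951 cmH2O·s/L.
C = Vt/(Pplat − PEEP) = 642.3 / (12.9 − 5) = 642.3/7.9 = 81.304 mL/cmH2O.
τ = R × C = 3.951 × 0.0813 L/cmH2O = 0.3212 s.
Fraction remaining = e^(−Te/τ) = e^(−0.59/0.3212) = 0.1593.
Trapped volume = 642.3 × 0.1593 = 102.32 mL.

102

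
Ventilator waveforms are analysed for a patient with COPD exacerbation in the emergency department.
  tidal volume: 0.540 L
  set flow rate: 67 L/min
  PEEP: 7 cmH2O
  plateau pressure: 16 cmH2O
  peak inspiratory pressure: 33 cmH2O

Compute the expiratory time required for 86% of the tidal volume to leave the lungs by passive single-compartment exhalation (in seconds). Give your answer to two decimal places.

Flow: 67 L/min ÷ 60 = 1.1167 L/s.
R = (PIP − Pplat)/V̇ = (33 − 16) / 1.1167 = 17.0/1.1167 = 15.223 cmH2O·s/L.
C = Vt/(Pplat − PEEP) = 540.0 / (16 − 7) = 540.0/9.0 = 60.0 mL/cmH2O.
τ = R × C = 15.223 × 0.06 L/cmH2O = 0.9134 s.
t = −τ·ln(1 − 0.86) = −0.9134·ln(0.14) = 1.796 s.

1.80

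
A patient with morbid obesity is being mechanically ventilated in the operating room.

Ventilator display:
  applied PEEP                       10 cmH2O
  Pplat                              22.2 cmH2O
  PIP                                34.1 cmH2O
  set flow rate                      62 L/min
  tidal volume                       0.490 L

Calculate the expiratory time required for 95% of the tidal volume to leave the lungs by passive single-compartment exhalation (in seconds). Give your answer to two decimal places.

1.39

Flow: 62 L/min ÷ 60 = 1.0333 L/s.
R = (PIP − Pplat)/V̇ = (34.1 − 22.2) / 1.0333 = 11.9/1.0333 = 11.517 cmH2O·s/L.
C = Vt/(Pplat − PEEP) = 490.0 / (22.2 − 10) = 490.0/12.2 = 40.164 mL/cmH2O.
τ = R × C = 11.517 × 0.04016 L/cmH2O = 0.4625 s.
t = −τ·ln(1 − 0.95) = −0.4625·ln(0.05) = 1.386 s.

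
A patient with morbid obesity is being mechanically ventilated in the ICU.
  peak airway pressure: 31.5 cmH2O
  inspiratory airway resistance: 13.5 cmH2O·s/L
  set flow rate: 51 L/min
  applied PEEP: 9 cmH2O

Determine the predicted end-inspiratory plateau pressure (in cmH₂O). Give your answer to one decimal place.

20.0

Flow: 51 L/min ÷ 60 = 0.85 L/s.
Pplat = PIP − Raw × flow = 31.5 − 13.5 × 0.85 = 31.5 − 11.475 = 20.025 cmH2O.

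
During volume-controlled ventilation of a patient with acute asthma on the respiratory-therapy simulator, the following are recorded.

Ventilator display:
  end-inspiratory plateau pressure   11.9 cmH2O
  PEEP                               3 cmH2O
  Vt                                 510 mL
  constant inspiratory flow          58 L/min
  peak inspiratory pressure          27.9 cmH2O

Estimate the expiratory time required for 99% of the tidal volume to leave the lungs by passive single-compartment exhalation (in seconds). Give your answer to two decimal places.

Flow: 58 L/min ÷ 60 = 0.9667 L/s.
R = (PIP − Pplat)/V̇ = (27.9 − 11.9) / 0.9667 = 16.0/0.9667 = 16.551 cmH2O·s/L.
C = Vt/(Pplat − PEEP) = 510.0 / (11.9 − 3) = 510.0/8.9 = 57.303 mL/cmH2O.
τ = R × C = 16.551 × 0.0573 L/cmH2O = 0.9484 s.
t = −τ·ln(1 − 0.99) = −0.9484·ln(0.01) = 4.368 s.

4.37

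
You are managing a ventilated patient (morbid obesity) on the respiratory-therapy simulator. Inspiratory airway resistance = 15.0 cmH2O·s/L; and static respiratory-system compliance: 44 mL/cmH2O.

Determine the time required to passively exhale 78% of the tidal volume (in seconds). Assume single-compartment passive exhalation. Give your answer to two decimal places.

τ = R × C = 15.0 × 44 mL/cmH2O = 15.0 × 0.044 L/cmH2O = 0.66 s.
Exhaled fraction f = 1 − e^(−t/τ) → t = −τ·ln(1 − f) = −0.66·ln(0.22) = 0.9993 s.

1.00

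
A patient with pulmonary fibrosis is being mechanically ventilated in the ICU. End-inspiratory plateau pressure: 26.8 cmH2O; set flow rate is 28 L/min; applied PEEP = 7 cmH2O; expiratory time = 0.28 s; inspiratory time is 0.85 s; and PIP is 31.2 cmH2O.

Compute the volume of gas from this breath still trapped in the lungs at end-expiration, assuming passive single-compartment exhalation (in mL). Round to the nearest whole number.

Flow: 28 L/min ÷ 60 = 0.4667 L/s.
Vt = flow × Ti = 0.4667 L/s × 0.85 s × 1000 mL/L = 396.7 mL.
R = (PIP − Pplat)/V̇ = (31.2 − 26.8) / 0.4667 = 4.4/0.4667 = 9.428 cmH2O·s/L.
C = Vt/(Pplat − PEEP) = 396.7 / (26.8 − 7) = 396.7/19.8 = 20.035 mL/cmH2O.
τ = R × C = 9.428 × 0.02004 L/cmH2O = 0.1889 s.
Fraction remaining = e^(−Te/τ) = e^(−0.28/0.1889) = 0.2271.
Trapped volume = 396.7 × 0.2271 = 90.091 mL.

90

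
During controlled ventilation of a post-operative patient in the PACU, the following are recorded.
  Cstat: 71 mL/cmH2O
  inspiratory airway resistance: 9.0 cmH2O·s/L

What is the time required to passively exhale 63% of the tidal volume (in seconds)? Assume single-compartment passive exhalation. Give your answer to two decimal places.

τ = R × C = 9.0 × 71 mL/cmH2O = 9.0 × 0.071 L/cmH2O = 0.639 s.
Exhaled fraction f = 1 − e^(−t/τ) → t = −τ·ln(1 − f) = −0.639·ln(0.37) = 0.6353 s.

0.64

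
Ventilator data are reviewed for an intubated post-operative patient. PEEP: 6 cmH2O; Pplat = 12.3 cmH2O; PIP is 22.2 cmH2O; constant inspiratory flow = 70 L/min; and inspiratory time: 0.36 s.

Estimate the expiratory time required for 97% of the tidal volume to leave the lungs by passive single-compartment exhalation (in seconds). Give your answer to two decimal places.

1.98

Flow: 70 L/min ÷ 60 = 1.1667 L/s.
Vt = flow × Ti = 1.1667 L/s × 0.36 s × 1000 mL/L = 420.01 mL.
R = (PIP − Pplat)/V̇ = (22.2 − 12.3) / 1.1667 = 9.9/1.1667 = 8.485 cmH2O·s/L.
C = Vt/(Pplat − PEEP) = 420.01 / (12.3 − 6) = 420.01/6.3 = 66.668 mL/cmH2O.
τ = R × C = 8.485 × 0.06667 L/cmH2O = 0.5657 s.
t = −τ·ln(1 − 0.97) = −0.5657·ln(0.03) = 1.984 s.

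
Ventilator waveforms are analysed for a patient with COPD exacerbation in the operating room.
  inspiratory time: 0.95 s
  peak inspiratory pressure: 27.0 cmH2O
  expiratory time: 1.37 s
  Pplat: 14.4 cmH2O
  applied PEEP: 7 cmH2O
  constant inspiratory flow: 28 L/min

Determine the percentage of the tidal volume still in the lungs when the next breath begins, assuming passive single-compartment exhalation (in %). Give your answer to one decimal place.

Flow: 28 L/min ÷ 60 = 0.4667 L/s.
Vt = flow × Ti = 0.4667 L/s × 0.95 s × 1000 mL/L = 443.37 mL.
R = (PIP − Pplat)/V̇ = (27.0 − 14.4) / 0.4667 = 12.6/0.4667 = 26.998 cmH2O·s/L.
C = Vt/(Pplat − PEEP) = 443.37 / (14.4 − 7) = 443.37/7.4 = 59.915 mL/cmH2O.
τ = R × C = 26.998 × 0.05992 L/cmH2O = 1.618 s.
Fraction remaining at end-expiration = e^(−Te/τ) = e^(−1.37/1.618) = 0.4288 → 42.88%.

42.9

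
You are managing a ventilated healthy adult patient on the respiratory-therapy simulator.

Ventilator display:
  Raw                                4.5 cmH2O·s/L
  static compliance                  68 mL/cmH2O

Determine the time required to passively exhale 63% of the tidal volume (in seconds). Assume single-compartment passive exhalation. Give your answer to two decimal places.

0.30

τ = R × C = 4.5 × 68 mL/cmH2O = 4.5 × 0.068 L/cmH2O = 0.306 s.
Exhaled fraction f = 1 − e^(−t/τ) → t = −τ·ln(1 − f) = −0.306·ln(0.37) = 0.3042 s.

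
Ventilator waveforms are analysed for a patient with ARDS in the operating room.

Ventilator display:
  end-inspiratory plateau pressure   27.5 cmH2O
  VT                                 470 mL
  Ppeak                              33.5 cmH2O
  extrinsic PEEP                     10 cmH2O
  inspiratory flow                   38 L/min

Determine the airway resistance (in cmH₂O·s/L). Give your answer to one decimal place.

Flow: 38 L/min ÷ 60 = 0.6333 L/s.
Raw = (PIP − Pplat) / flow = (33.5 − 27.5) / 0.6333 = 6.0 / 0.6333 = 9.474 cmH2O·s/L.

9.5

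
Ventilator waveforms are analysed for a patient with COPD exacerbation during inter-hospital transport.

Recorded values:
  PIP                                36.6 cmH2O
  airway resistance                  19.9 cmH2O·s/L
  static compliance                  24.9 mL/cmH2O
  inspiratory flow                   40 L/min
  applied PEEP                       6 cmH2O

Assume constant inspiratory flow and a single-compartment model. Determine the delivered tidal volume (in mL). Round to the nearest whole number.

Flow: 40 L/min ÷ 60 = 0.6667 L/s.
Equation of motion (constant flow): PIP = Vt/C + R·V̇ + PEEP.
Vt/C = PIP − R·V̇ − PEEP = 36.6 − 13.267 − 6 = 17.333 cmH2O.
Vt = C × 17.333 = 24.9 × 17.333 = 431.59 mL.

432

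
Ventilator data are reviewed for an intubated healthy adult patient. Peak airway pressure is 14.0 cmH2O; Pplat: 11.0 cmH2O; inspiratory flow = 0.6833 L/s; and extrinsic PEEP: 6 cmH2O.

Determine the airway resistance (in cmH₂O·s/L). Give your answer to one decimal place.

Raw = (PIP − Pplat) / flow = (14.0 − 11.0) / 0.6833 = 3.0 / 0.6833 = 4.39 cmH2O·s/L.

4.4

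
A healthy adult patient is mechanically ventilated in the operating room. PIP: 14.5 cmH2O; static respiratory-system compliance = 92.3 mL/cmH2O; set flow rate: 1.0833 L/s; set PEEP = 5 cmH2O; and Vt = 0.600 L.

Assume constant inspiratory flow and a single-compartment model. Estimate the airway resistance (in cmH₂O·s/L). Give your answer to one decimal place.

2.8

Equation of motion (constant flow): PIP = Vt/C + R·V̇ + PEEP.
R·V̇ = PIP − Vt/C − PEEP = 14.5 − 600/92.3 − 5 = 14.5 − 6.501 − 5 = 2.999 cmH2O.
R = 2.999 / 1.0833 = 2.768 cmH2O·s/L.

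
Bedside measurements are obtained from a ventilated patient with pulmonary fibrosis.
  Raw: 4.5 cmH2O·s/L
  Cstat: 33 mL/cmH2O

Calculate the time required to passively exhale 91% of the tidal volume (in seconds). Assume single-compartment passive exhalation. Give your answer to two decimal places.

τ = R × C = 4.5 × 33 mL/cmH2O = 4.5 × 0.033 L/cmH2O = 0.1485 s.
Exhaled fraction f = 1 − e^(−t/τ) → t = −τ·ln(1 − f) = −0.1485·ln(0.09) = 0.3576 s.

0.36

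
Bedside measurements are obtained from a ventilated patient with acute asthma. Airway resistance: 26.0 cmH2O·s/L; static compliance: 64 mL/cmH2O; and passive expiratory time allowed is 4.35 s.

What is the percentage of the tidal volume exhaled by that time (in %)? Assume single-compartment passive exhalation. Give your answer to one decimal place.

τ = R × C = 26.0 × 64 mL/cmH2O = 26.0 × 0.064 L/cmH2O = 1.664 s.
Passive exhalation: V(t)/V₀ = e^(−t/τ) = e^(−4.35/1.664) = 0.07323.
Fraction exhaled = 1 − 0.07323 = 0.9268 → 92.68%.

92.7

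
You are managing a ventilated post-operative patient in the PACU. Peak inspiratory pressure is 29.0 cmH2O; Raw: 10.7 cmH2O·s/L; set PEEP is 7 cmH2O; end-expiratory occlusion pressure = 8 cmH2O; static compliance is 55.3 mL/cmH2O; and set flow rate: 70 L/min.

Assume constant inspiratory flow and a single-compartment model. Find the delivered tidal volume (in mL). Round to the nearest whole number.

471

Flow: 70 L/min ÷ 60 = 1.1667 L/s.
Total PEEP = 8 cmH2O (set 7 + intrinsic 1); this is the baseline alveolar pressure.
Equation of motion (constant flow): PIP = Vt/C + R·V̇ + PEEP.
Vt/C = PIP − R·V̇ − PEEP = 29.0 − 12.484 − 8 = 8.516 cmH2O.
Vt = C × 8.516 = 55.3 × 8.516 = 470.93 mL.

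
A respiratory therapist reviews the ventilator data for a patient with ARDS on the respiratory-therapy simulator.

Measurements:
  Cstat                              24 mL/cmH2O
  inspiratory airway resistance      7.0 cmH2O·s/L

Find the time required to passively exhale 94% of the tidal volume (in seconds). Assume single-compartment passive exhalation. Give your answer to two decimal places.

τ = R × C = 7.0 × 24 mL/cmH2O = 7.0 × 0.024 L/cmH2O = 0.168 s.
Exhaled fraction f = 1 − e^(−t/τ) → t = −τ·ln(1 − f) = −0.168·ln(0.06) = 0.4727 s.

0.47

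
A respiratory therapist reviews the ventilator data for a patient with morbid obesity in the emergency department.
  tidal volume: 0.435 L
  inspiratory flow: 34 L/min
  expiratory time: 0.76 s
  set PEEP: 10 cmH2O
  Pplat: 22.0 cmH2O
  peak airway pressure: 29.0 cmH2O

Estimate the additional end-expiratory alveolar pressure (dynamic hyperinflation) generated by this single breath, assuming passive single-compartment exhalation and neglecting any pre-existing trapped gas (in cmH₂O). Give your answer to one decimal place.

2.2

Flow: 34 L/min ÷ 60 = 0.5667 L/s.
R = (PIP − Pplat)/V̇ = (29.0 − 22.0) / 0.5667 = 7.0/0.5667 = 12.352 cmH2O·s/L.
C = Vt/(Pplat − PEEP) = 435.0 / (22.0 − 10) = 435.0/12.0 = 36.25 mL/cmH2O.
τ = R × C = 12.352 × 0.03625 L/cmH2O = 0.4478 s.
Fraction remaining = e^(−Te/τ) = e^(−0.76/0.4478) = 0.1832; trapped volume = 435.0 × 0.1832 = 79.692 mL.
Additional alveolar pressure from trapping ≈ V_trapped / C = 79.692 / 36.25 = 2.198 cmH2O.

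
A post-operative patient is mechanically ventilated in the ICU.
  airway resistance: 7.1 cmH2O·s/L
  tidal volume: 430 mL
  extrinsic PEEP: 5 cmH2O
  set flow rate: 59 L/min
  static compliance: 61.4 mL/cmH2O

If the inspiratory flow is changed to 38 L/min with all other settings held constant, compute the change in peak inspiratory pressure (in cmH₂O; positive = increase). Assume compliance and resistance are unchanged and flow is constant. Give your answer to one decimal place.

Flow: 59 L/min ÷ 60 = 0.9833 L/s.
New flow: 38 L/min ÷ 60 = 0.6333 L/s.
PIP = Vt/C + R·V̇ + PEEP (constant-flow equation of motion).
Only the resistive term changes: ΔPIP = R × ΔV̇ = 7.1 × (0.6333 − 0.9833) = 7.1 × -0.35 = -2.485 cmH2O.

-2.5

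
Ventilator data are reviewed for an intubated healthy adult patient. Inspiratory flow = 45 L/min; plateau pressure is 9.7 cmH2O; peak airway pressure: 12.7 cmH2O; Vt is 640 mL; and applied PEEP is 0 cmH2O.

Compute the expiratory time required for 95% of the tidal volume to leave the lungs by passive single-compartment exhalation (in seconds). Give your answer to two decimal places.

Flow: 45 L/min ÷ 60 = 0.75 L/s.
R = (PIP − Pplat)/V̇ = (12.7 − 9.7) / 0.75 = 3.0/0.75 = 4.0 cmH2O·s/L.
C = Vt/(Pplat − PEEP) = 640.0 / (9.7 − 0) = 640.0/9.7 = 65.979 mL/cmH2O.
τ = R × C = 4.0 × 0.06598 L/cmH2O = 0.2639 s.
t = −τ·ln(1 − 0.95) = −0.2639·ln(0.05) = 0.7906 s.

0.79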